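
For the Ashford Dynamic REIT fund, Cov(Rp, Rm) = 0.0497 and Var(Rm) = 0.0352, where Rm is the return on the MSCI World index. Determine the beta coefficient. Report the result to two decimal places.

β = Cov(Rp, Rm) / Var(Rm) = 0.0497 / 0.0352 = 1.4119

1.41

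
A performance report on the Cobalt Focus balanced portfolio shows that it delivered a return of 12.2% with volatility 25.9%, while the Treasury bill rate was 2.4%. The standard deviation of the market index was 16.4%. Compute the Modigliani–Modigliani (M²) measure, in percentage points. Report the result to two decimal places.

Sharpe = (Rp − Rf) / σp = (12.2% − 2.4%) / 25.9% = 0.3784
M² = Rf + Sharpe × σm = 2.4% + 0.3784 × 16.4% = 8.6058%

8.61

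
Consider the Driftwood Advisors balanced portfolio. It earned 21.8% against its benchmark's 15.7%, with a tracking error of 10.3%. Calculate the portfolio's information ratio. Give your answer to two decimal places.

IR = (Rp − Rb) / TE = (21.8% − 15.7%) / 10.3% = 6.10% / 10.3% = 0.5922

0.59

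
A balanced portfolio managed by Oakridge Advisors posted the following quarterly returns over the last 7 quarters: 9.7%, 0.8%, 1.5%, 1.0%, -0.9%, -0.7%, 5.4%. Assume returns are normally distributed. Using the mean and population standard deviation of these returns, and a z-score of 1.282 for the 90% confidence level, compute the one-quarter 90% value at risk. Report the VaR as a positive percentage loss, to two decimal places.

μ = (9.7 + 0.8 + 1.5 + 1 − 0.9 − 0.7 + 5.4) / 7 = 16.80 / 7 = 2.4000%
Population σ = √[Σ(r − μ)² / 7] = √[88.1200 / 7] = √12.5886 = 3.5480%
VaR = −(μ − z·σ) = −(2.4000 − 1.282 × 3.5480) = −(-2.1485) = 2.1485%

2.15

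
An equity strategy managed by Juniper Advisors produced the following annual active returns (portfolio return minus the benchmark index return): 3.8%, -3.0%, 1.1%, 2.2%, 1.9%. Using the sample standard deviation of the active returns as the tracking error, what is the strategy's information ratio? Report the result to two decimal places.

r̄ = (3.8 − 3 + 1.1 + 2.2 + 1.9) / 5 = 6.00 / 5 = 1.2000%
Sample σ = √[Σ(r − r̄)² / 4] = √[25.9000 / 4] = √6.4750 = 2.5446%
IR = r̄ / tracking error = 1.2000 / 2.5446 = 0.4716

0.47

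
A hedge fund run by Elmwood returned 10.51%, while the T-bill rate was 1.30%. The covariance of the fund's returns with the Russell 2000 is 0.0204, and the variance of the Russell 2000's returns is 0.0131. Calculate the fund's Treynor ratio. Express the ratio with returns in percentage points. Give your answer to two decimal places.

5.91

β = Cov / Var = 0.0204 / 0.0131 = 1.5573
Treynor = (Rp − Rf) / β = (10.51% − 1.30%) / 1.5573 = 9.21 / 1.5573 = 5.9141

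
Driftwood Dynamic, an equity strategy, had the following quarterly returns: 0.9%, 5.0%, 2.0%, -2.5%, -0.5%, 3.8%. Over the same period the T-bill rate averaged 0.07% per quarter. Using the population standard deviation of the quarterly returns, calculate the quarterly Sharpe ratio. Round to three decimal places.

0.547

μ = (0.9 + 5 + 2 − 2.5 − 0.5 + 3.8) / 6 = 1.4500%
Σ(r − μ)² = (0.9 − 1.4500)² + (5 − 1.4500)² + … = 38.1350
σ = √[38.1350 / 6] = 2.5211%
Sharpe = (μ − rf) / σ = (1.4500 − 0.07) / 2.5211 = 1.3800 / 2.5211 = 0.5474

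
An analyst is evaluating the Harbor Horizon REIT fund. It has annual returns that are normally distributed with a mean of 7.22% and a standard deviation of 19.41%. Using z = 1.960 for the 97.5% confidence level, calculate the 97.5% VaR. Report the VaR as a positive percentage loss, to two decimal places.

VaR (as % loss) = −(μ − z·σ) = −(7.22% − 1.960 × 19.41%) = −(-30.8236%) = 30.8236%

30.82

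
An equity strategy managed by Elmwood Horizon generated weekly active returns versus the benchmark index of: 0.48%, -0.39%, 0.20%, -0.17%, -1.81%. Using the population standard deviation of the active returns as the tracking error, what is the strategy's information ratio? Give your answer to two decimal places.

r̄ = (0.48 − 0.39 + 0.2 − 0.17 − 1.81) / 5 = -0.3380%
Σ(r − r̄)² = (0.48 − (-0.3380))² + (-0.39 − (-0.3380))² + … = 3.1563
σ = √[3.1563 / 5] = 0.7945%
IR = r̄ / tracking error = -0.3380 / 0.7945 = -0.4254

-0.43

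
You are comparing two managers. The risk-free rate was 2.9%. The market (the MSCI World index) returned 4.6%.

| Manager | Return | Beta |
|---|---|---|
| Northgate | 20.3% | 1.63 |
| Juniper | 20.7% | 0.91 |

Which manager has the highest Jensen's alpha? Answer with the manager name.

Northgate: α = 20.3% − [2.9% + 1.63 × (4.6% − 2.9%)] = 14.629
Juniper: α = 20.7% − [2.9% + 0.91 × (4.6% − 2.9%)] = 16.253
Highest: Juniper (16.253).

Juniper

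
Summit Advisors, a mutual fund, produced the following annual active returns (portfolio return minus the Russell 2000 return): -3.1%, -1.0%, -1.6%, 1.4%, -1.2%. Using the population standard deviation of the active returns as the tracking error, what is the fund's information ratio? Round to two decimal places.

μ = (-3.1 − 1 − 1.6 + 1.4 − 1.2) / 5 = -5.50 / 5 = -1.1000%
Population std dev = √[10.5200 / 5] = 1.4505%
IR = μ / tracking error = -1.1000 / 1.4505 = -0.7584

-0.76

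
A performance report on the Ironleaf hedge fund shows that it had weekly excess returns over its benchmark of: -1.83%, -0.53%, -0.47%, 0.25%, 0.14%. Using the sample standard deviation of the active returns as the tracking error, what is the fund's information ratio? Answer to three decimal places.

-0.589

μ = (-1.83 − 0.53 − 0.47 + 0.25 + 0.14) / 5 = -0.4880%
Sample std dev = √[2.7421 / 4] = 0.8280%
IR = μ / tracking error = -0.4880 / 0.8280 = -0.5894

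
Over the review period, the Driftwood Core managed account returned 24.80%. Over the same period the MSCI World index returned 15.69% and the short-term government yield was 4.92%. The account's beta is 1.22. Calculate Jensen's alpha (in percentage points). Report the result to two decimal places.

6.74

CAPM expected return = Rf + β(Rm − Rf) = 4.92% + 1.22 × (15.69% − 4.92%) = 4.92 + 1.22 × 10.77 = 18.0594%
Jensen's α = Rp − E[R] = 24.80% − 18.0594% = 6.7406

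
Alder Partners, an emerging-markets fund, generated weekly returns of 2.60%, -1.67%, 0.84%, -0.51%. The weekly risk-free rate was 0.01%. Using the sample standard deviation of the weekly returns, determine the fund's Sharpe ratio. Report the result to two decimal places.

r̄ = (2.6 − 1.67 + 0.84 − 0.51) / 4 = 0.3150%
Σ(r − r̄)² = (2.6 − 0.3150)² + (-1.67 − 0.3150)² + … = 10.1177
σ = √[10.1177 / 3] = 1.8365%
Sharpe = (r̄ − rf) / σ = (0.3150 − 0.01) / 1.8365 = 0.3050 / 1.8365 = 0.1661

0.17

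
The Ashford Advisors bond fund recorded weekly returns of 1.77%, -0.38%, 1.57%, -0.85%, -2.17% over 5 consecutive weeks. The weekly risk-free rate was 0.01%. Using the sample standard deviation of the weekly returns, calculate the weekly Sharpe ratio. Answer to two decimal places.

r̄ = (1.77 − 0.38 + 1.57 − 0.85 − 2.17) / 5 = -0.060 / 5 = -0.0120%
Sample σ = √[Σ(r − r̄)² / 4] = √[11.1729 / 4] = √2.7932 = 1.6713%
Sharpe = (r̄ − rf) / σ = (-0.0120 − 0.01) / 1.6713 = -0.0220 / 1.6713 = -0.0132

-0.01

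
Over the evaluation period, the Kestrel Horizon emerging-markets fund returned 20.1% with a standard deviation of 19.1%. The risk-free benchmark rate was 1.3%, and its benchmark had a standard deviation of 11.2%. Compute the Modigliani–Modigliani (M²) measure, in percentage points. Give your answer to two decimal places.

Sharpe = (Rp − Rf) / σp = (20.1% − 1.3%) / 19.1% = 0.9843
M² = Rf + Sharpe × σm = 1.3% + 0.9843 × 11.2% = 12.3242%

12.32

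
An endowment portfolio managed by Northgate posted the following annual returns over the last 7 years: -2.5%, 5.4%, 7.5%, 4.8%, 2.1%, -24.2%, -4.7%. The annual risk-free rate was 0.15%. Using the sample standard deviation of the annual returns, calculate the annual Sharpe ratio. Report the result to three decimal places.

-0.166

Mean return μ = -11.60 / 7 = -1.6571%
Sample std dev = √[707.6171 / 6] = 10.8598%
Sharpe = (μ − rf) / σ = (-1.6571 − 0.15) / 10.8598 = -1.8071 / 10.8598 = -0.1664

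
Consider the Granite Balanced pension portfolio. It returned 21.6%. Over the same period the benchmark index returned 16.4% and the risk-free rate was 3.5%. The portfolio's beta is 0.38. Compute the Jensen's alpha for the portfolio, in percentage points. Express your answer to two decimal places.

CAPM expected return = Rf + β(Rm − Rf) = 3.5% + 0.38 × (16.4% − 3.5%) = 3.5 + 0.38 × 12.90 = 8.4020%
Jensen's α = Rp − E[R] = 21.6% − 8.4020% = 13.1980

13.20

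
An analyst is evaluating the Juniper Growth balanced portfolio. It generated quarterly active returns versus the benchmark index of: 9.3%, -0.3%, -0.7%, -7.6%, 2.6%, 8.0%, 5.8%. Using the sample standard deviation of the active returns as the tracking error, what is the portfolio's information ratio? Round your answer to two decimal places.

0.42

μ = (9.3 − 0.3 − 0.7 − 7.6 + 2.6 + 8 + 5.8) / 7 = 17.10 / 7 = 2.4429%
Σ(r − μ)² = (9.3 − 2.4429)² + (-0.3 − 2.4429)² + (-0.7 − 2.4429)² + … = 207.4571
sample σ = √(207.4571 / 6) = √34.5762 = 5.8802%
IR = μ / tracking error = 2.4429 / 5.8802 = 0.4154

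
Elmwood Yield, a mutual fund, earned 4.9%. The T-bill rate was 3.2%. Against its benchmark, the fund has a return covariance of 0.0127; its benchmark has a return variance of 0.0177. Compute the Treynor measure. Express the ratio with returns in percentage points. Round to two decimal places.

2.37

β = Cov / Var = 0.0127 / 0.0177 = 0.7175
Treynor = (Rp − Rf) / β = (4.9% − 3.2%) / 0.7175 = 1.70 / 0.7175 = 2.3693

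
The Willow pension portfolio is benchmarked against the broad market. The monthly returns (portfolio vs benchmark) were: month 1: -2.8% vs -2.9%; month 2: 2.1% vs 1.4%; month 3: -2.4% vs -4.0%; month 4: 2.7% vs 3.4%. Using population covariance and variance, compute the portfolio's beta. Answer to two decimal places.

0.80

r̄p = -0.1000%,  r̄m = -0.5250%
Cov = Σ(rp − r̄p)(rm − r̄m) / 4 = 7.4075
Var(rm) = Σ(rm − r̄m)² / 4 = 9.2069
β = Cov / Var = 7.4075 / 9.2069 = 0.8046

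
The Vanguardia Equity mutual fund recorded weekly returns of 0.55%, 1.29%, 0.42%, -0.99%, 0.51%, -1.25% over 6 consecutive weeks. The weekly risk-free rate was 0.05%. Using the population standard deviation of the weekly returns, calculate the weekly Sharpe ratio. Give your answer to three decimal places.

μ = (0.55 + 1.29 + 0.42 − 0.99 + 0.51 − 1.25) / 6 = 0.0883%
Population std dev = √[4.8989 / 6] = 0.9036%
Sharpe = (μ − rf) / σ = (0.0883 − 0.05) / 0.9036 = 0.0383 / 0.9036 = 0.0424

0.042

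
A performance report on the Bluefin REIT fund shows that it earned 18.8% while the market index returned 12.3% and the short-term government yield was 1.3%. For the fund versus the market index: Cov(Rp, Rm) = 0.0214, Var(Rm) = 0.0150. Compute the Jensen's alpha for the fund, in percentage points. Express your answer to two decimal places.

1.81

β = Cov / Var = 0.0214 / 0.0150 = 1.4267
E[R] = Rf + β(Rm − Rf) = 1.3% + 1.4267 × (12.3% − 1.3%) = 16.9937%
α = Rp − E[R] = 18.8% − 16.9937% = 1.8063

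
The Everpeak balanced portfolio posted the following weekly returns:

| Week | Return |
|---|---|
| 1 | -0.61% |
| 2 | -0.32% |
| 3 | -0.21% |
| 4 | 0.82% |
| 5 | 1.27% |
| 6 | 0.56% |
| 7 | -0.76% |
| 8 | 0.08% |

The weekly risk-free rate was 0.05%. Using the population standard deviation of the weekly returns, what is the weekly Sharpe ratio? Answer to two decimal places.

μ = (-0.61 − 0.32 − 0.21 + 0.82 + 1.27 + 0.56 − 0.76 + 0.08) / 8 = 0.830 / 8 = 0.1038%
Population std dev = √[3.6154 / 8] = 0.6723%
Sharpe = (μ − rf) / σ = (0.1038 − 0.05) / 0.6723 = 0.0538 / 0.6723 = 0.0800

0.08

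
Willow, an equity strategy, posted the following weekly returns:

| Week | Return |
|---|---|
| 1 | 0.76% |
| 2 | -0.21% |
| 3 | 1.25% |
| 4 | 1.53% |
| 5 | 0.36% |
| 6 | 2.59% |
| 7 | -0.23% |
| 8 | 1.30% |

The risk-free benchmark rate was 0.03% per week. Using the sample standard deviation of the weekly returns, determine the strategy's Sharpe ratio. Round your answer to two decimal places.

r̄ = (0.76 − 0.21 + 1.25 + 1.53 + 0.36 + 2.59 − 0.23 + 1.3) / 8 = 0.9188%
Sample σ = √[Σ(r − r̄)² / 7] = √[6.3529 / 7] = √0.9076 = 0.9527%
Sharpe = (r̄ − rf) / σ = (0.9188 − 0.03) / 0.9527 = 0.8888 / 0.9527 = 0.9329

0.93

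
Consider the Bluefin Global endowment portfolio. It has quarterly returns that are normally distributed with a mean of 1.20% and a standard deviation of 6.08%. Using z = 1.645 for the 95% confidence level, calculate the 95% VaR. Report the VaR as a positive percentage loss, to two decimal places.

8.80

VaR (as % loss) = −(μ − z·σ) = −(1.20% − 1.645 × 6.08%) = −(-8.8016%) = 8.8016%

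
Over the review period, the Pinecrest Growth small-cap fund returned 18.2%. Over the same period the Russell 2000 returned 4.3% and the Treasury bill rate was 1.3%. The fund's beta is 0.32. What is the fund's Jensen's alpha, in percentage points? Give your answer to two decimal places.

15.94

CAPM expected return = Rf + β(Rm − Rf) = 1.3% + 0.32 × (4.3% − 1.3%) = 1.3 + 0.32 × 3.00 = 2.2600%
Jensen's α = Rp − E[R] = 18.2% − 2.2600% = 15.9400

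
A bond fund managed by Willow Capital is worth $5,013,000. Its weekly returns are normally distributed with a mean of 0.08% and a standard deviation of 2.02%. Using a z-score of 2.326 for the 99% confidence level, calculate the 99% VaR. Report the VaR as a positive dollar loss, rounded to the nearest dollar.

Return at the 99% tail: μ − z·σ = 0.08% − 2.326 × 2.02% = 0.08 − 4.69852 = -4.61852%
VaR = −(-4.61852%) × $5,013,000 = 4.61852% × $5,013,000 = $231,526

$231,526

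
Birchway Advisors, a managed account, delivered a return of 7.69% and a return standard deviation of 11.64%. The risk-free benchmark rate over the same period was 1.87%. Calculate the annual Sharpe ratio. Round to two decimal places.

0.50

Sharpe = (Rp − Rf) / σp = (7.69% − 1.87%) / 11.64% = 5.82% / 11.64% = 0.5000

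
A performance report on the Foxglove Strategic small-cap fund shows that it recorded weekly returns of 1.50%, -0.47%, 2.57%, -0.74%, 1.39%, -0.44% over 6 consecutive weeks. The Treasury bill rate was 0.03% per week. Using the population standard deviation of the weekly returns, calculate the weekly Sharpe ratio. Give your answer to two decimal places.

0.49

r̄ = (1.5 − 0.47 + 2.57 − 0.74 + 1.39 − 0.44) / 6 = 0.6350%
Σ(r − r̄)² = (1.5 − 0.6350)² + (-0.47 − 0.6350)² + … = 9.3298
population σ = √(9.3298 / 6) = √1.5550 = 1.2470%
Sharpe = (r̄ − rf) / σ = (0.6350 − 0.03) / 1.2470 = 0.6050 / 1.2470 = 0.4852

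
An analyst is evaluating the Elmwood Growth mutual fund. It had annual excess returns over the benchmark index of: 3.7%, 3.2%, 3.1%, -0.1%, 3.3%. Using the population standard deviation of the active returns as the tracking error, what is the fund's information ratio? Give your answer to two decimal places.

1.91

μ = (3.7 + 3.2 + 3.1 − 0.1 + 3.3) / 5 = 2.6400%
Σ(r − μ)² = 9.5920; population σ = √(9.5920/5) = 1.3851%
IR = μ / tracking error = 2.6400 / 1.3851 = 1.9060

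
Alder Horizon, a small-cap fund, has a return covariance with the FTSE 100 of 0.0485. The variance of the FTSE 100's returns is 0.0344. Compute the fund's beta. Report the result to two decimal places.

1.41

β = Cov(Rp, Rm) / Var(Rm) = 0.0485 / 0.0344 = 1.4099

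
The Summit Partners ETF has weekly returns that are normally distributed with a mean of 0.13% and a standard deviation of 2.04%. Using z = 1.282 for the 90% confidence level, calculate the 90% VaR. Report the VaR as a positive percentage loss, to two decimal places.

2.49

VaR (as % loss) = −(μ − z·σ) = −(0.13% − 1.282 × 2.04%) = −(-2.48528%) = 2.48528%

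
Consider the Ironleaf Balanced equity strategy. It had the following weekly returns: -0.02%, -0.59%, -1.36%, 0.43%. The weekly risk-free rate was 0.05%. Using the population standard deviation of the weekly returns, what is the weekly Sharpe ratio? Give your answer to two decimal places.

r̄ = (-0.02 − 0.59 − 1.36 + 0.43) / 4 = -1.540 / 4 = -0.3850%
Σ(r − r̄)² = (-0.02 − (-0.3850))² + (-0.59 − (-0.3850))² + … = 1.7901
population σ = √(1.7901 / 4) = √0.4475 = 0.6690%
Sharpe = (r̄ − rf) / σ = (-0.3850 − 0.05) / 0.6690 = -0.4350 / 0.6690 = -0.6502

-0.65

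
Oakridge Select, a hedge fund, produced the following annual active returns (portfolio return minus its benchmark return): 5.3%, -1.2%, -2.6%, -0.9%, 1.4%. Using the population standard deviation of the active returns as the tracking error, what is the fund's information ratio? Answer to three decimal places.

0.145

Mean return μ = 2.00 / 5 = 0.4000%
Population σ = √[Σ(r − μ)² / 5] = √[38.2600 / 5] = √7.6520 = 2.7662%
IR = μ / tracking error = 0.4000 / 2.7662 = 0.1446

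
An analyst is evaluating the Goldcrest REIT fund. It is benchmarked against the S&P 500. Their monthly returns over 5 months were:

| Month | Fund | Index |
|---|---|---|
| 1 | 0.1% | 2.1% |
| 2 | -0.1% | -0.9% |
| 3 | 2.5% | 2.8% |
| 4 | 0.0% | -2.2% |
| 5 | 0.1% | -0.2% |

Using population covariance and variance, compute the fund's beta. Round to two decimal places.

r̄p = 0.5200%,  r̄m = 0.3200%
Cov = Σ(rp − r̄p)(rm − r̄m) / 5 = 1.2896
Var(rm) = Σ(rm − r̄m)² / 5 = 3.4856
β = Cov / Var = 1.2896 / 3.4856 = 0.3700

0.37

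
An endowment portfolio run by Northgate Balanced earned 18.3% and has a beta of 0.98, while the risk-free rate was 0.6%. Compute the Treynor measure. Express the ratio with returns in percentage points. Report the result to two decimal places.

Treynor = (Rp − Rf) / β = (18.3% − 0.6%) / 0.98 = 17.70 / 0.98 = 18.0612

18.06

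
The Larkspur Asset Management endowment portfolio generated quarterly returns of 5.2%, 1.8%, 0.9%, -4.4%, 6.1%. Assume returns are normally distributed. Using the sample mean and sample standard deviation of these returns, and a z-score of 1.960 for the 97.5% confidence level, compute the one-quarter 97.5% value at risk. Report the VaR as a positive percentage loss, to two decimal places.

6.23

Mean return r̄ = 9.60 / 5 = 1.9200%
Sample std dev = √[69.2280 / 4] = 4.1602%
VaR = −(r̄ − z·σ) = −(1.9200 − 1.960 × 4.1602) = −(-6.2340) = 6.2340%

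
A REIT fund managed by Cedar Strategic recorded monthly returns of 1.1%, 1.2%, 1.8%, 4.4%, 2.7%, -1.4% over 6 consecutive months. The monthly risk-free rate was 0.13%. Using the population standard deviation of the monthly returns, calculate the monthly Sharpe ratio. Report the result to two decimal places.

μ = (1.1 + 1.2 + 1.8 + 4.4 + 2.7 − 1.4) / 6 = 9.80 / 6 = 1.6333%
Σ(r − μ)² = (1.1 − 1.6333)² + (1.2 − 1.6333)² + … = 18.4933
population σ = √(18.4933 / 6) = √3.0822 = 1.7556%
Sharpe = (μ − rf) / σ = (1.6333 − 0.13) / 1.7556 = 1.5033 / 1.7556 = 0.8563

0.86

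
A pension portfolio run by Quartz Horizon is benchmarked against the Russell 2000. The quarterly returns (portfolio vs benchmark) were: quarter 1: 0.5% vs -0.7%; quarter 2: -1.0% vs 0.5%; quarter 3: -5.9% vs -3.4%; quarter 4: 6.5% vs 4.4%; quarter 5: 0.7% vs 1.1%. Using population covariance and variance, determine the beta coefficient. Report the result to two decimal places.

1.50

r̄p = 0.1600%,  r̄m = 0.3800%
Cov = Σ(rp − r̄p)(rm − r̄m) / 5 = 9.6552
Var(rm) = Σ(rm − r̄m)² / 5 = 6.4296
β = Cov / Var = 9.6552 / 6.4296 = 1.5017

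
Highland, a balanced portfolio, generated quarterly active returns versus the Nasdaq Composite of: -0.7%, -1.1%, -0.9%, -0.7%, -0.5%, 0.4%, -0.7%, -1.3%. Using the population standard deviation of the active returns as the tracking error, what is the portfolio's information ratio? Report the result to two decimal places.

-1.45

r̄ = (-0.7 − 1.1 − 0.9 − 0.7 − 0.5 + 0.4 − 0.7 − 1.3) / 8 = -0.6875%
Population σ = √[Σ(r − r̄)² / 8] = √[1.8088 / 8] = √0.2261 = 0.4755%
IR = r̄ / tracking error = -0.6875 / 0.4755 = -1.4458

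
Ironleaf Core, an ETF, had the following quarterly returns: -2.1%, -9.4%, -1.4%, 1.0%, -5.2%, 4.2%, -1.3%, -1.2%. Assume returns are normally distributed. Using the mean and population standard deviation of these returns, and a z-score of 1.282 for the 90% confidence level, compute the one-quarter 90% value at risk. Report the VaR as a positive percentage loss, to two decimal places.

μ = (-2.1 − 9.4 − 1.4 + 1 − 5.2 + 4.2 − 1.3 − 1.2) / 8 = -15.40 / 8 = -1.9250%
Σ(r − μ)² = (-2.1 − (-1.9250))² + (-9.4 − (-1.9250))² + … = 113.8950
σ = √[113.8950 / 8] = 3.7732%
VaR = −(μ − z·σ) = −(-1.9250 − 1.282 × 3.7732) = −(-6.7622) = 6.7622%

6.76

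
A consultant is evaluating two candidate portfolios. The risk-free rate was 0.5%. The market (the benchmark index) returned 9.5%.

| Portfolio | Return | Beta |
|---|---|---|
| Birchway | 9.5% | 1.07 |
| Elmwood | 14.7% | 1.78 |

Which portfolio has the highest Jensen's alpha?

Birchway: α = 9.5% − [0.5% + 1.07 × (9.5% − 0.5%)] = -0.630
Elmwood: α = 14.7% − [0.5% + 1.78 × (9.5% − 0.5%)] = -1.820
Highest: Birchway (-0.630).

Birchway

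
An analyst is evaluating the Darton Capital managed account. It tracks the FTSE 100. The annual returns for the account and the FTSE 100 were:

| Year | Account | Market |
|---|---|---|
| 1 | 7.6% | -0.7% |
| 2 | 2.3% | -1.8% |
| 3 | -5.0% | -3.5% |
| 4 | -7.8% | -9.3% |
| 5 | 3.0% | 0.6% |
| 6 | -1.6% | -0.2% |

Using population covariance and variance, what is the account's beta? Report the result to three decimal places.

1.199

r̄p = -0.2500%,  r̄m = -2.4833%
Cov = Σ(rp − r̄p)(rm − r̄m) / 6 = 13.1625
Var(rm) = Σ(rm − r̄m)² / 6 = 10.9781
β = Cov / Var = 13.1625 / 10.9781 = 1.1990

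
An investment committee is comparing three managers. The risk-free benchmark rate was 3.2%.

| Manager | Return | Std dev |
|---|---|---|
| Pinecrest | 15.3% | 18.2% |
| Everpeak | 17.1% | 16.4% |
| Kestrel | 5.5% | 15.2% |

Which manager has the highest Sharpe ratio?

Pinecrest: Sharpe ratio = (15.3% − 3.2%) / 18.2% = 0.665
Everpeak: Sharpe ratio = (17.1% − 3.2%) / 16.4% = 0.848
Kestrel: Sharpe ratio = (5.5% − 3.2%) / 15.2% = 0.151
Highest: Everpeak (0.848).

Everpeak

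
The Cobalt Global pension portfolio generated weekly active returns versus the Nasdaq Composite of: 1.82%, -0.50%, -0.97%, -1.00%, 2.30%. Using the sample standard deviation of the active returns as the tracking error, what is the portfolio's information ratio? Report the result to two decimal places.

0.21

r̄ = (1.82 − 0.5 − 0.97 − 1 + 2.3) / 5 = 1.650 / 5 = 0.3300%
Sample σ = √[Σ(r − r̄)² / 4] = √[10.2488 / 4] = √2.5622 = 1.6007%
IR = r̄ / tracking error = 0.3300 / 1.6007 = 0.2062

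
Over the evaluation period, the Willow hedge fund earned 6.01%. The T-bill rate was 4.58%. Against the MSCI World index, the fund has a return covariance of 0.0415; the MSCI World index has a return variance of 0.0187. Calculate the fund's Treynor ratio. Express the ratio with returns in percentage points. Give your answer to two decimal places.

0.64

β = Cov / Var = 0.0415 / 0.0187 = 2.2193
Treynor = (Rp − Rf) / β = (6.01% − 4.58%) / 2.2193 = 1.43 / 2.2193 = 0.6443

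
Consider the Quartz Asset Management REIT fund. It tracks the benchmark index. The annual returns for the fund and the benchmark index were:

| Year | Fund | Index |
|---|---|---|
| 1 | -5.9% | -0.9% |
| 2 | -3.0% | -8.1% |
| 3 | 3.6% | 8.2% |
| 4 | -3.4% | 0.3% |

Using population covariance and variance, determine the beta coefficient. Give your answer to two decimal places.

r̄p = -2.1750%,  r̄m = -0.1250%
Cov = Σ(rp − r̄p)(rm − r̄m) / 4 = 14.2556
Var(rm) = Σ(rm − r̄m)² / 4 = 33.4219
β = Cov / Var = 14.2556 / 33.4219 = 0.4265

0.43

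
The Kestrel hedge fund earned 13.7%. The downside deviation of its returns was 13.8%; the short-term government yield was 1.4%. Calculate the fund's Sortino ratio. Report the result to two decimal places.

0.89

Sortino = (Rp − Rf) / σd = (13.7% − 1.4%) / 13.8% = 12.30% / 13.8% = 0.8913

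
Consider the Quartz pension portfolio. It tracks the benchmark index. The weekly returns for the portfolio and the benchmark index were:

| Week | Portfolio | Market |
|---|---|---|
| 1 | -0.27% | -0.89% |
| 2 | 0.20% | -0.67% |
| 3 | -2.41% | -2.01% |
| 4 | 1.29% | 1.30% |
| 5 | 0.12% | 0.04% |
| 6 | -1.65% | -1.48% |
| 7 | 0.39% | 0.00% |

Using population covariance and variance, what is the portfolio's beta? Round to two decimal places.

1.09

r̄p = -0.3329%,  r̄m = -0.5300%
Cov = Σ(rp − r̄p)(rm − r̄m) / 7 = 1.1199
Var(rm) = Σ(rm − r̄m)² / 7 = 1.0281
β = Cov / Var = 1.1199 / 1.0281 = 1.0893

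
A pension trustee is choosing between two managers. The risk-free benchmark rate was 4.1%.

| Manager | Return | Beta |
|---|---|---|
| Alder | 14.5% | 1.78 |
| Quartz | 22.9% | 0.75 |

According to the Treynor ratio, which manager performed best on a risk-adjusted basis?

Quartz

Alder: Treynor = (14.5% − 4.1%) / 1.78 = 5.843
Quartz: Treynor = (22.9% − 4.1%) / 0.75 = 25.067
Highest: Quartz (25.067).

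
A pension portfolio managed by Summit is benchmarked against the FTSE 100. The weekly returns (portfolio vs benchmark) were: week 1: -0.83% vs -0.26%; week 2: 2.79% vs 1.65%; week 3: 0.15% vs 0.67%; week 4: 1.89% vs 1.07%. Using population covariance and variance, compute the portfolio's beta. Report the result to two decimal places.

r̄p = 1.0000%,  r̄m = 0.7825%
Cov = Σ(rp − r̄p)(rm − r̄m) / 4 = 0.9530
Var(rm) = Σ(rm − r̄m)² / 4 = 0.4837
β = Cov / Var = 0.9530 / 0.4837 = 1.9702

1.97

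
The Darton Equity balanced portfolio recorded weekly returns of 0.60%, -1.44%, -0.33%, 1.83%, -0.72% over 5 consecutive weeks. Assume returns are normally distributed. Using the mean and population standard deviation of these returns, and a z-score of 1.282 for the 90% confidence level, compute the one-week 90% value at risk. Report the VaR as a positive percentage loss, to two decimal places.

Mean return r̄ = -0.060 / 5 = -0.0120%
Population σ = √[Σ(r − r̄)² / 5] = √[6.4091 / 5] = √1.2818 = 1.1322%
VaR = −(r̄ − z·σ) = −(-0.0120 − 1.282 × 1.1322) = −(-1.4635) = 1.4635%

1.46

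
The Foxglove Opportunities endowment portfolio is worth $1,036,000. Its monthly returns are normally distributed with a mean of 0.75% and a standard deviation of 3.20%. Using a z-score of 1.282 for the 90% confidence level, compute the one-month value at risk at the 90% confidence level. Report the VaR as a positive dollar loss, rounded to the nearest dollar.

Return at the 90% tail: μ − z·σ = 0.75% − 1.282 × 3.20% = 0.75 − 4.1024 = -3.3524%
VaR = −(-3.3524%) × $1,036,000 = 3.3524% × $1,036,000 = $34,731

$34,731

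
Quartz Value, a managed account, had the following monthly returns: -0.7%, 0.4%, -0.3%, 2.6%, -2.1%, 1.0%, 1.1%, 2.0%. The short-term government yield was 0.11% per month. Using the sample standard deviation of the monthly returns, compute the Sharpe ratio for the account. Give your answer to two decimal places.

r̄ = (-0.7 + 0.4 − 0.3 + 2.6 − 2.1 + 1 + 1.1 + 2) / 8 = 0.5000%
Sample std dev = √[16.1200 / 7] = 1.5175%
Sharpe = (r̄ − rf) / σ = (0.5000 − 0.11) / 1.5175 = 0.3900 / 1.5175 = 0.2570

0.26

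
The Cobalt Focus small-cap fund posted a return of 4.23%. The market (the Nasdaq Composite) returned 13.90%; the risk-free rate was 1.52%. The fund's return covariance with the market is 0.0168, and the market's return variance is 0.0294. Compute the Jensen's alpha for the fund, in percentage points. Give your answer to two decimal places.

-4.36

β = Cov / Var = 0.0168 / 0.0294 = 0.5714
E[R] = Rf + β(Rm − Rf) = 1.52% + 0.5714 × (13.90% − 1.52%) = 8.5939%
α = Rp − E[R] = 4.23% − 8.5939% = -4.3639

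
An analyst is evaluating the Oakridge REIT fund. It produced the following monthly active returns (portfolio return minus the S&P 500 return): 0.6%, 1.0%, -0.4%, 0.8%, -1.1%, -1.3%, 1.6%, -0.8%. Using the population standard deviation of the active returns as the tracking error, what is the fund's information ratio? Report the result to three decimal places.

μ = (0.6 + 1 − 0.4 + 0.8 − 1.1 − 1.3 + 1.6 − 0.8) / 8 = 0.40 / 8 = 0.0500%
Σ(r − μ)² = (0.6 − 0.0500)² + (1 − 0.0500)² + … = 8.2400
population σ = √(8.2400 / 8) = √1.0300 = 1.0149%
IR = μ / tracking error = 0.0500 / 1.0149 = 0.0493

0.049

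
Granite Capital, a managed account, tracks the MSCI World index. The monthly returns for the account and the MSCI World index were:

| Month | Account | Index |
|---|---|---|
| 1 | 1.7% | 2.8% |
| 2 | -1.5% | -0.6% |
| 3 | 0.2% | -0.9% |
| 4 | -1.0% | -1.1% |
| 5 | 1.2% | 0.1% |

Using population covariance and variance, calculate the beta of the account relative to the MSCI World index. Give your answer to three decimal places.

r̄p = 0.1200%,  r̄m = 0.0600%
Cov = Σ(rp − r̄p)(rm − r̄m) / 5 = 1.3328
Var(rm) = Σ(rm − r̄m)² / 5 = 2.0424
β = Cov / Var = 1.3328 / 2.0424 = 0.6526

0.653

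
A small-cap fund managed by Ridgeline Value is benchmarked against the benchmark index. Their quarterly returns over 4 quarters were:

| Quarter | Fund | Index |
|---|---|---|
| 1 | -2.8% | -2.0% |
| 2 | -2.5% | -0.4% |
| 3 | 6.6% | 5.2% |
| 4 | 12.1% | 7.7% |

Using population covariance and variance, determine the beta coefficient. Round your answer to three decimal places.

r̄p = 3.3500%,  r̄m = 2.6250%
Cov = Σ(rp − r̄p)(rm − r̄m) / 4 = 24.7288
Var(rm) = Σ(rm − r̄m)² / 4 = 15.7319
β = Cov / Var = 24.7288 / 15.7319 = 1.5719

1.572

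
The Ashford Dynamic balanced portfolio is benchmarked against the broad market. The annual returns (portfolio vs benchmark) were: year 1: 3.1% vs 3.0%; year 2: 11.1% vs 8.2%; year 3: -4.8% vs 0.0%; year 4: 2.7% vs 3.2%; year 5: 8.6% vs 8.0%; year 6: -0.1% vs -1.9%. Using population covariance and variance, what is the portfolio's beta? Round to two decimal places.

1.28

r̄p = 3.4333%,  r̄m = 3.4167%
Cov = Σ(rp − r̄p)(rm − r̄m) / 6 = 17.9278
Var(rm) = Σ(rm − r̄m)² / 6 = 14.0081
β = Cov / Var = 17.9278 / 14.0081 = 1.2798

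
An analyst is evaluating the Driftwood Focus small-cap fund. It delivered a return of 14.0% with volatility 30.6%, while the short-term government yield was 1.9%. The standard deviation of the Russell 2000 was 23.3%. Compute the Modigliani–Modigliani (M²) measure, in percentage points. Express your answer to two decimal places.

Sharpe = (Rp − Rf) / σp = (14.0% − 1.9%) / 30.6% = 0.3954
M² = Rf + Sharpe × σm = 1.9% + 0.3954 × 23.3% = 11.1128%

11.11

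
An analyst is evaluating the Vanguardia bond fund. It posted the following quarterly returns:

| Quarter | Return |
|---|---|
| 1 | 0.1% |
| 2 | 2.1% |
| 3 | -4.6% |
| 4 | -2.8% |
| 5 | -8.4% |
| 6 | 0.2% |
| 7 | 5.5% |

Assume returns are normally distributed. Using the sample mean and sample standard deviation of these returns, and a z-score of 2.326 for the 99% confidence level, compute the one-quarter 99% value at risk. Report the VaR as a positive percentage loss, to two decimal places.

r̄ = (0.1 + 2.1 − 4.6 − 2.8 − 8.4 + 0.2 + 5.5) / 7 = -1.1286%
Σ(r − r̄)² = 125.3543; sample σ = √(125.3543/6) = 4.5708%
VaR = −(r̄ − z·σ) = −(-1.1286 − 2.326 × 4.5708) = −(-11.7603) = 11.7603%

11.76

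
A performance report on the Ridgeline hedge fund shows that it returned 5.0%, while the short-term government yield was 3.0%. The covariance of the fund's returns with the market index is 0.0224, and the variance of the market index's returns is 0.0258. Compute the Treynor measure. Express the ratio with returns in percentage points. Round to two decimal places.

2.30

β = Cov / Var = 0.0224 / 0.0258 = 0.8682
Treynor = (Rp − Rf) / β = (5.0% − 3.0%) / 0.8682 = 2.00 / 0.8682 = 2.3036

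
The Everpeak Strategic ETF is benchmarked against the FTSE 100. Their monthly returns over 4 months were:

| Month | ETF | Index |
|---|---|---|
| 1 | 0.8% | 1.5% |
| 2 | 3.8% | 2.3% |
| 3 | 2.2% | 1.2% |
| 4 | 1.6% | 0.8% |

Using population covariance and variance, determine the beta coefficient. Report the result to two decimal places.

r̄p = 2.1000%,  r̄m = 1.4500%
Cov = Σ(rp − r̄p)(rm − r̄m) / 4 = 0.4200
Var(rm) = Σ(rm − r̄m)² / 4 = 0.3025
β = Cov / Var = 0.4200 / 0.3025 = 1.3884

1.39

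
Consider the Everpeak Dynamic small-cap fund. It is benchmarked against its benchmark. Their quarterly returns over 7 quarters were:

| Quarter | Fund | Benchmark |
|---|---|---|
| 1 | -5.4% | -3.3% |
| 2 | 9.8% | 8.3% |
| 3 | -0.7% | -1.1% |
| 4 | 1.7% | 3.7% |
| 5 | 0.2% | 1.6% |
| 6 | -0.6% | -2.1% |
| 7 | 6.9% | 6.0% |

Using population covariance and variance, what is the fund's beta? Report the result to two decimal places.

r̄p = 1.7000%,  r̄m = 1.8714%
Cov = Σ(rp − r̄p)(rm − r̄m) / 7 = 18.1329
Var(rm) = Σ(rm − r̄m)² / 7 = 16.1620
β = Cov / Var = 18.1329 / 16.1620 = 1.1219

1.12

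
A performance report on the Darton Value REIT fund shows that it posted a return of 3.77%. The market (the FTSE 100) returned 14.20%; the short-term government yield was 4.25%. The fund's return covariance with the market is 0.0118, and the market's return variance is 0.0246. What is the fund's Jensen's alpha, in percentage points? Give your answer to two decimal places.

-5.25

β = Cov / Var = 0.0118 / 0.0246 = 0.4797
E[R] = Rf + β(Rm − Rf) = 4.25% + 0.4797 × (14.20% − 4.25%) = 9.0230%
α = Rp − E[R] = 3.77% − 9.0230% = -5.2530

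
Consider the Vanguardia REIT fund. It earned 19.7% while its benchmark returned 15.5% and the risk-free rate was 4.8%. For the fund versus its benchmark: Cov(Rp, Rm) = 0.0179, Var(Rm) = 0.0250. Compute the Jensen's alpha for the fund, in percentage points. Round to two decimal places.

β = Cov / Var = 0.0179 / 0.0250 = 0.7160
E[R] = Rf + β(Rm − Rf) = 4.8% + 0.7160 × (15.5% − 4.8%) = 12.4612%
α = Rp − E[R] = 19.7% − 12.4612% = 7.2388

7.24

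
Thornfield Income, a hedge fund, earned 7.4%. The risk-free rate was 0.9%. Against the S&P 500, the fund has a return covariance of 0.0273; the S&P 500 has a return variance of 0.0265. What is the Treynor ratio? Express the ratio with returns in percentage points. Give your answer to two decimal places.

6.31

β = Cov / Var = 0.0273 / 0.0265 = 1.0302
Treynor = (Rp − Rf) / β = (7.4% − 0.9%) / 1.0302 = 6.50 / 1.0302 = 6.3095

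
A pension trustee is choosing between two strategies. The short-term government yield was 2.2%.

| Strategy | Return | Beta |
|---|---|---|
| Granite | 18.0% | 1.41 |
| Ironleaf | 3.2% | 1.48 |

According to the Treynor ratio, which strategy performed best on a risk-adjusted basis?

Granite: Treynor = (18.0% − 2.2%) / 1.41 = 11.206
Ironleaf: Treynor = (3.2% − 2.2%) / 1.48 = 0.676
Highest: Granite (11.206).

Granite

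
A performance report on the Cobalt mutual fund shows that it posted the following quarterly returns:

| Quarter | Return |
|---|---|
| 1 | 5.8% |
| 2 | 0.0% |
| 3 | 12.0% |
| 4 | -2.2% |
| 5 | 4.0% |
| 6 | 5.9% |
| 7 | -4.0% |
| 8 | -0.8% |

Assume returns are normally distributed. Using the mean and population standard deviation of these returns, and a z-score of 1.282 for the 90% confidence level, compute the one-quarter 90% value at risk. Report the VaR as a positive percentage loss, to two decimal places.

3.76

μ = (5.8 + 0 + 12 − 2.2 + 4 + 5.9 − 4 − 0.8) / 8 = 2.5875%
Σ(r − μ)² = (5.8 − 2.5875)² + (0 − 2.5875)² + … = 196.3688
population σ = √(196.3688 / 8) = √24.5461 = 4.9544%
VaR = −(μ − z·σ) = −(2.5875 − 1.282 × 4.9544) = −(-3.7640) = 3.7640%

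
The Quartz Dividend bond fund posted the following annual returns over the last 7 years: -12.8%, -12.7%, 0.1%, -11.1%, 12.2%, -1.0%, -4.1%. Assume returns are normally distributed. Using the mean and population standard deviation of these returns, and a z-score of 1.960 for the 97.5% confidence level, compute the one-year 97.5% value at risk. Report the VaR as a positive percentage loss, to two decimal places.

Mean return r̄ = -29.40 / 7 = -4.2000%
Population σ = √[Σ(r − r̄)² / 7] = √[491.5200 / 7] = √70.2171 = 8.3796%
VaR = −(r̄ − z·σ) = −(-4.2000 − 1.960 × 8.3796) = −(-20.6240) = 20.6240%

20.62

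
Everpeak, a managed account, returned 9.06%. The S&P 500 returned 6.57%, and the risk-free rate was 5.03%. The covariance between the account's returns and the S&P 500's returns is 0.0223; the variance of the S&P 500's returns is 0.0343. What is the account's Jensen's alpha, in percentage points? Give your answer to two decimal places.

β = Cov / Var = 0.0223 / 0.0343 = 0.6501
E[R] = Rf + β(Rm − Rf) = 5.03% + 0.6501 × (6.57% − 5.03%) = 6.0312%
α = Rp − E[R] = 9.06% − 6.0312% = 3.0288

3.03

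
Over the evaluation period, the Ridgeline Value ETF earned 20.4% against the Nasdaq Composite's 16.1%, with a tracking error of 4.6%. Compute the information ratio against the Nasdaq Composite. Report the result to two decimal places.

IR = (Rp − Rb) / TE = (20.4% − 16.1%) / 4.6% = 4.30% / 4.6% = 0.9348

0.93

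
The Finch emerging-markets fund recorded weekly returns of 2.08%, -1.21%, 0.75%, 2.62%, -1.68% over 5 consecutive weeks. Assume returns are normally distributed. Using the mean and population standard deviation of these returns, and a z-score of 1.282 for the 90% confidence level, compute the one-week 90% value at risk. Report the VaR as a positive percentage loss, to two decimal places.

μ = (2.08 − 1.21 + 0.75 + 2.62 − 1.68) / 5 = 2.560 / 5 = 0.5120%
Population σ = √[Σ(r − μ)² / 5] = √[14.7291 / 5] = √2.9458 = 1.7163%
VaR = −(μ − z·σ) = −(0.5120 − 1.282 × 1.7163) = −(-1.6883) = 1.6883%

1.69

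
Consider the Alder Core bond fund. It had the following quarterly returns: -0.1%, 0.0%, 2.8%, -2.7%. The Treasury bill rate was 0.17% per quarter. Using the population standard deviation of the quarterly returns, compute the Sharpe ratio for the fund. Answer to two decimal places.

-0.09

r̄ = (-0.1 + 0 + 2.8 − 2.7) / 4 = 0.0000%
Population std dev = √[15.1400 / 4] = 1.9455%
Sharpe = (r̄ − rf) / σ = (0.0000 − 0.17) / 1.9455 = -0.1700 / 1.9455 = -0.0874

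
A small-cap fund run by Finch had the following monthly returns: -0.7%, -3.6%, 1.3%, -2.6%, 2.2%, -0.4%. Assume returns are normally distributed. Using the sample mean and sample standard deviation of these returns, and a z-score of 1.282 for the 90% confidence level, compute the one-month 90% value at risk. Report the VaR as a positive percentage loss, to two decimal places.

Mean return r̄ = -3.80 / 6 = -0.6333%
Sample std dev = √[24.4933 / 5] = 2.2133%
VaR = −(r̄ − z·σ) = −(-0.6333 − 1.282 × 2.2133) = −(-3.4708) = 3.4708%

3.47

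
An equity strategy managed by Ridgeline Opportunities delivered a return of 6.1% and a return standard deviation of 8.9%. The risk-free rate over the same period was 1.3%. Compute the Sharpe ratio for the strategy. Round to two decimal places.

Sharpe = (Rp − Rf) / σp = (6.1% − 1.3%) / 8.9% = 4.80% / 8.9% = 0.5393

0.54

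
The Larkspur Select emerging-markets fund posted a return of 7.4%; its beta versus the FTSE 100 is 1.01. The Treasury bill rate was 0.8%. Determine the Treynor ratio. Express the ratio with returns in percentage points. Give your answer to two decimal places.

Treynor = (Rp − Rf) / β = (7.4% − 0.8%) / 1.01 = 6.60 / 1.01 = 6.5347

6.53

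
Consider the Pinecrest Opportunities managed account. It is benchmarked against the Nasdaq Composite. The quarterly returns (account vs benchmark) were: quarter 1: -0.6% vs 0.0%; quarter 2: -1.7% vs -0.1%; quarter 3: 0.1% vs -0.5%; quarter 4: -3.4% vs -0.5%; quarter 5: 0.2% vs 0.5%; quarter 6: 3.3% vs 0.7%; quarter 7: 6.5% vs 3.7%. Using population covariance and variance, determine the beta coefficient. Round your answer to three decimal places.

r̄p = 0.6286%,  r̄m = 0.5429%
Cov = Σ(rp − r̄p)(rm − r̄m) / 7 = 3.6988
Var(rm) = Σ(rm − r̄m)² / 7 = 1.8396
β = Cov / Var = 3.6988 / 1.8396 = 2.0107

2.011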